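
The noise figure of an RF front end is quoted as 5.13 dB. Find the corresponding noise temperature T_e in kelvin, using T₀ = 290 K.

655 K

F = 10^(5.13/10) = 3.25837
T_e = (F − 1)·T₀ = (3.25837 − 1) × 290 = 655 K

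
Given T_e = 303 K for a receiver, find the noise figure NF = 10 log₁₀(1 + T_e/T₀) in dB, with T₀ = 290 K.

3.11 dB

F = 1 + T_e/T₀ = 1 + 303/290 = 2.04483
NF = 10 log₁₀(2.04483) = 3.11 dB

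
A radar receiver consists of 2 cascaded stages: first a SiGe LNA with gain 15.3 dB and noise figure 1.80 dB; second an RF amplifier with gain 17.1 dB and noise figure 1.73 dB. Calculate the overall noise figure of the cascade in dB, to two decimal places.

1.84 dB

Convert to linear (a loss of L dB is a gain of −L dB): F_i = 10^(NF_i/10), G_i = 10^(G_i,dB/10)
  Stage 1: F_1 = 10^(1.80/10) = 1.514, G_1 = 10^(15.3/10) = 33.88
  Stage 2: F_2 = 10^(1.73/10) = 1.489, G_2 = 10^(17.1/10) = 51.29
Friis cascade:
  F = 1.514 + (1.489 − 1)/33.88 = 1.528
NF = 10 log₁₀(1.528) = 1.84 dB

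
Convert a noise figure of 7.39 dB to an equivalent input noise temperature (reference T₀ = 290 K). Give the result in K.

1300 K

F = 10^(7.39/10) = 5.48277
T_e = (F − 1)·T₀ = (5.48277 − 1) × 290 = 1300 K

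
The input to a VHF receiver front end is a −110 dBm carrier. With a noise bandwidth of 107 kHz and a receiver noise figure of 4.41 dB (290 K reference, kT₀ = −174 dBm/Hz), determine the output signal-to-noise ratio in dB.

Noise floor: N = −174 + 10 log₁₀(B) + NF
10 log₁₀(1.07×10⁵) = 50.29 dB
N = −174 + 50.29 + 4.41 = −119.30 dBm
SNR = P_sig − N = −110 − (−119.30) = 9.30 dB → 9.3 dB

9.3 dB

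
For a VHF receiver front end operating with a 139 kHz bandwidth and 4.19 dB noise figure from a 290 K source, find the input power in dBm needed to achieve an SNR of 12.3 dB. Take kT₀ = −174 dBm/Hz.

−106.1 dBm

Sensitivity = −174 + 10 log₁₀(B) + NF + SNR_min
= −174 + 51.43 + 4.19 + 12.3
= −106.08 dBm → −106.1 dBm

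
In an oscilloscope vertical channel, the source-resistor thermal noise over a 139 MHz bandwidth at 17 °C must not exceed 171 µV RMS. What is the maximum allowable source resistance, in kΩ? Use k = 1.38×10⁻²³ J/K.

13.1 kΩ

T = 17 °C + 273.15 = 290.15 K
Johnson–Nyquist: V_n = √(4kTRB) ⇒ R = V_n² / (4kTB)
4kTB = 4 × 1.38×10⁻²³ × 290.15 × 1.39×10⁸ = 2.23×10⁻¹²
R = (1.71×10⁻⁴)² / 2.23×10⁻¹² = 1.31×10⁴ Ω = 13.1 kΩ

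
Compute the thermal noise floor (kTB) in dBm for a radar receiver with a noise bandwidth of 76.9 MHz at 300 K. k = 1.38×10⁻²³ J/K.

P_n = kTB = 1.38×10⁻²³ × 300 × 7.69×10⁷ = 3.18×10⁻¹³ W
In dBm: 10 log₁₀(3.18×10⁻¹³ / 10⁻³) = −95.0 dBm

−95.0 dBm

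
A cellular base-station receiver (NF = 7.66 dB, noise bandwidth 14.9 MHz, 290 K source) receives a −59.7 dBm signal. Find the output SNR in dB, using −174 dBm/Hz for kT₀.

Noise floor: N = −174 + 10 log₁₀(B) + NF
10 log₁₀(1.49×10⁷) = 71.73 dB
N = −174 + 71.73 + 7.66 = −94.61 dBm
SNR = P_sig − N = −59.7 − (−94.61) = 34.91 dB → 34.9 dB

34.9 dB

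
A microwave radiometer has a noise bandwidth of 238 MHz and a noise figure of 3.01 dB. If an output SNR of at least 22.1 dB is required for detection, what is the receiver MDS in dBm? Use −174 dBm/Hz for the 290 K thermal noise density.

Sensitivity = −174 + 10 log₁₀(B) + NF + SNR_min
= −174 + 83.77 + 3.01 + 22.1
= −65.12 dBm → −65.1 dBm

−65.1 dBm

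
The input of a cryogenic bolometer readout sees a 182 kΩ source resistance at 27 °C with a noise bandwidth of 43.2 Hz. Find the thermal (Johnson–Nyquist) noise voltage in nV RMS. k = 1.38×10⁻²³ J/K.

T = 27 °C + 273.15 = 300.15 K
V_n = √(4kTRB)
4kTRB = 4 × 1.38×10⁻²³ × 300.15 × 1.82×10⁵ × 4.32×10¹ = 1.30×10⁻¹³ V²
V_n = √(1.30×10⁻¹³) = 3.61×10⁻⁷ V = 361 nV

361 nV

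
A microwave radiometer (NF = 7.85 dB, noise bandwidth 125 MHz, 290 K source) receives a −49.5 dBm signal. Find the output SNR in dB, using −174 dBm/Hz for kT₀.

Noise floor: N = −174 + 10 log₁₀(B) + NF
10 log₁₀(1.25×10⁸) = 80.97 dB
N = −174 + 80.97 + 7.85 = −85.18 dBm
SNR = P_sig − N = −49.5 − (−85.18) = 35.68 dB → 35.7 dB

35.7 dB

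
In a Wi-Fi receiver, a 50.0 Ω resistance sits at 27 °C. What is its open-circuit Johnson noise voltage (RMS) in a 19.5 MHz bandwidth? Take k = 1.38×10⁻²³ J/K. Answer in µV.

T = 27 °C + 273.15 = 300.15 K
V_n = √(4kTRB)
4kTRB = 4 × 1.38×10⁻²³ × 300.15 × 5.00×10¹ × 1.95×10⁷ = 1.62×10⁻¹¹ V²
V_n = √(1.62×10⁻¹¹) = 4.02×10⁻⁶ V = 4.02 µV

4.02 µV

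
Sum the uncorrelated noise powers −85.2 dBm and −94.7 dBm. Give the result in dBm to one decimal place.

−84.7 dBm

Convert to linear, add, convert back:
P₁ = 3.02×10⁻¹² W, P₂ = 3.39×10⁻¹³ W
P_tot = 3.36×10⁻¹² W → 10 log₁₀(P_tot / 10⁻³) = −84.7 dBm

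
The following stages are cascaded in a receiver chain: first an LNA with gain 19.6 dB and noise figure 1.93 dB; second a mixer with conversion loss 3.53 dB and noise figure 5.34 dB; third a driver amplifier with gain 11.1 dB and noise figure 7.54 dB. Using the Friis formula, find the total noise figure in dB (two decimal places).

Convert to linear (a loss of L dB is a gain of −L dB): F_i = 10^(NF_i/10), G_i = 10^(G_i,dB/10)
  Stage 1: F_1 = 10^(1.93/10) = 1.560, G_1 = 10^(19.6/10) = 91.20
  Stage 2: F_2 = 10^(5.34/10) = 3.420, G_2 = 10^(−3.53/10) = 0.4436
  Stage 3: F_3 = 10^(7.54/10) = 5.675, G_3 = 10^(11.1/10) = 12.88
Friis cascade:
  F = 1.560 + (3.420 − 1)/91.20 + (5.675 − 1)/40.46 = 1.702
NF = 10 log₁₀(1.702) = 2.31 dB

2.31 dB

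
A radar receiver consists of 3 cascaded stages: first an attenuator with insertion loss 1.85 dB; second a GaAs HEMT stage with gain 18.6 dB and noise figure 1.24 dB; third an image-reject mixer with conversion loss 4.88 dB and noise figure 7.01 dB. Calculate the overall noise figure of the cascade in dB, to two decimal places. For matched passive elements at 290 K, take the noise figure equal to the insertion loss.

3.27 dB

Convert to linear (a loss of L dB is a gain of −L dB): F_i = 10^(NF_i/10), G_i = 10^(G_i,dB/10)
  Stage 1: F_1 = 10^(1.85/10) = 1.531, G_1 = 10^(−1.85/10) = 0.6531
  Stage 2: F_2 = 10^(1.24/10) = 1.330, G_2 = 10^(18.6/10) = 72.44
  Stage 3: F_3 = 10^(7.01/10) = 5.023, G_3 = 10^(−4.88/10) = 0.3251
Friis cascade:
  F = 1.531 + (1.330 − 1)/0.6531 + (5.023 − 1)/47.32 = 2.122
NF = 10 log₁₀(2.122) = 3.27 dB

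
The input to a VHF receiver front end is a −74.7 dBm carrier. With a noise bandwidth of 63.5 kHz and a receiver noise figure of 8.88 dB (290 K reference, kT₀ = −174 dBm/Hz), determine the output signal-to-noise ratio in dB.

Noise floor: N = −174 + 10 log₁₀(B) + NF
10 log₁₀(6.35×10⁴) = 48.03 dB
N = −174 + 48.03 + 8.88 = −117.09 dBm
SNR = P_sig − N = −74.7 − (−117.09) = 42.39 dB → 42.4 dB

42.4 dB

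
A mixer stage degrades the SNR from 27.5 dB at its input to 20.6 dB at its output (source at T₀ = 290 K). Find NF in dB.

6.9 dB

NF (dB) = SNR_in(dB) − SNR_out(dB) when the source is at T₀
NF = 27.5 − 20.6 = 6.9 dB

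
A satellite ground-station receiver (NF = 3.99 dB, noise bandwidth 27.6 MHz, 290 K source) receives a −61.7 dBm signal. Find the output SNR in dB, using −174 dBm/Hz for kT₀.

Noise floor: N = −174 + 10 log₁₀(B) + NF
10 log₁₀(2.76×10⁷) = 74.41 dB
N = −174 + 74.41 + 3.99 = −95.60 dBm
SNR = P_sig − N = −61.7 − (−95.60) = 33.90 dB → 33.9 dB

33.9 dB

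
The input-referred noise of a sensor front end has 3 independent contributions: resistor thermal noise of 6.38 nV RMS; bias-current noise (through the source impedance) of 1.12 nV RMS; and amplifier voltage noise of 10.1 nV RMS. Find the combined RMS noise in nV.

Uncorrelated sources add in power (mean-square): V_tot = √(ΣV_i²)
V_tot = √[(6.38×10⁻⁹)² + (1.12×10⁻⁹)² + (1.01×10⁻⁸)²] = 1.20×10⁻⁸ V = 12.0 nV

12.0 nV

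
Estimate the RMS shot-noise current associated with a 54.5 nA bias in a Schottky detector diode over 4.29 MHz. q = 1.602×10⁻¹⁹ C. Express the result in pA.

I_n = √(2qI·B)
2qI·B = 2 × 1.602×10⁻¹⁹ × 5.45×10⁻⁸ × 4.29×10⁶ = 7.49×10⁻²⁰ A²
I_n = √(7.49×10⁻²⁰) = 2.74×10⁻¹⁰ A = 274 pA

274 pA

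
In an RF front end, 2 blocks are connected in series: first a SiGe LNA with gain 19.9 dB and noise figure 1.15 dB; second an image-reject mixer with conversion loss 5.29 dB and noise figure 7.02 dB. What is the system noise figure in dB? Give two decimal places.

Convert to linear (a loss of L dB is a gain of −L dB): F_i = 10^(NF_i/10), G_i = 10^(G_i,dB/10)
  Stage 1: F_1 = 10^(1.15/10) = 1.303, G_1 = 10^(19.9/10) = 97.72
  Stage 2: F_2 = 10^(7.02/10) = 5.035, G_2 = 10^(−5.29/10) = 0.2958
Friis cascade:
  F = 1.303 + (5.035 − 1)/97.72 = 1.344
NF = 10 log₁₀(1.344) = 1.29 dB

1.29 dB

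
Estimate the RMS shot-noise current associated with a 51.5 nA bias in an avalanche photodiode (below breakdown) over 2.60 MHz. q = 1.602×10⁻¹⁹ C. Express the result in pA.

207 pA

I_n = √(2qI·B)
2qI·B = 2 × 1.602×10⁻¹⁹ × 5.15×10⁻⁸ × 2.60×10⁶ = 4.29×10⁻²⁰ A²
I_n = √(4.29×10⁻²⁰) = 2.07×10⁻¹⁰ A = 207 pA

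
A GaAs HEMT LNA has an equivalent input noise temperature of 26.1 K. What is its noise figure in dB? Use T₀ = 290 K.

F = 1 + T_e/T₀ = 1 + 26.1/290 = 1.09
NF = 10 log₁₀(1.09) = 0.374 dB

0.374 dB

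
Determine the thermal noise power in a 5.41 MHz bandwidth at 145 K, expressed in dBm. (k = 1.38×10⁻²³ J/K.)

−109.7 dBm

P_n = kTB = 1.38×10⁻²³ × 145 × 5.41×10⁶ = 1.08×10⁻¹⁴ W
In dBm: 10 log₁₀(1.08×10⁻¹⁴ / 10⁻³) = −109.7 dBm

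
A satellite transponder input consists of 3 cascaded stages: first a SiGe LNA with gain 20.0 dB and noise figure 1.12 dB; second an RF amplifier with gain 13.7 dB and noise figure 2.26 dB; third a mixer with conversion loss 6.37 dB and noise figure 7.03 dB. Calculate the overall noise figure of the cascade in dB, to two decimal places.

Convert to linear (a loss of L dB is a gain of −L dB): F_i = 10^(NF_i/10), G_i = 10^(G_i,dB/10)
  Stage 1: F_1 = 10^(1.12/10) = 1.294, G_1 = 10^(20.0/10) = 100.0
  Stage 2: F_2 = 10^(2.26/10) = 1.683, G_2 = 10^(13.7/10) = 23.44
  Stage 3: F_3 = 10^(7.03/10) = 5.047, G_3 = 10^(−6.37/10) = 0.2307
Friis cascade:
  F = 1.294 + (1.683 − 1)/100.0 + (5.047 − 1)/2344 = 1.303
NF = 10 log₁₀(1.303) = 1.15 dB

1.15 dB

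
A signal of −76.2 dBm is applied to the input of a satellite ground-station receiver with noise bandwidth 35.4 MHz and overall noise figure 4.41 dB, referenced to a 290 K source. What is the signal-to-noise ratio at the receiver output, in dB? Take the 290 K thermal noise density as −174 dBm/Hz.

Noise floor: N = −174 + 10 log₁₀(B) + NF
10 log₁₀(3.54×10⁷) = 75.49 dB
N = −174 + 75.49 + 4.41 = −94.10 dBm
SNR = P_sig − N = −76.2 − (−94.10) = 17.90 dB → 17.9 dB

17.9 dB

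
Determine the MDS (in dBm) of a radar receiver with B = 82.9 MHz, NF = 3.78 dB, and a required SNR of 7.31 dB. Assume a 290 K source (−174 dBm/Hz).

Sensitivity = −174 + 10 log₁₀(B) + NF + SNR_min
= −174 + 79.19 + 3.78 + 7.31
= −83.72 dBm → −83.7 dBm

−83.7 dBm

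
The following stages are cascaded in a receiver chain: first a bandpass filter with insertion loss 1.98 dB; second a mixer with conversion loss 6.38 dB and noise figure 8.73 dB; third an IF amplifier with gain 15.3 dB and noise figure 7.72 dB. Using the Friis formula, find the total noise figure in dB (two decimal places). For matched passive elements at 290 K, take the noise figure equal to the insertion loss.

16.58 dB

Convert to linear (a loss of L dB is a gain of −L dB): F_i = 10^(NF_i/10), G_i = 10^(G_i,dB/10)
  Stage 1: F_1 = 10^(1.98/10) = 1.578, G_1 = 10^(−1.98/10) = 0.6339
  Stage 2: F_2 = 10^(8.73/10) = 7.464, G_2 = 10^(−6.38/10) = 0.2301
  Stage 3: F_3 = 10^(7.72/10) = 5.916, G_3 = 10^(15.3/10) = 33.88
Friis cascade:
  F = 1.578 + (7.464 − 1)/0.6339 + (5.916 − 1)/0.1459 = 45.47
NF = 10 log₁₀(45.47) = 16.58 dB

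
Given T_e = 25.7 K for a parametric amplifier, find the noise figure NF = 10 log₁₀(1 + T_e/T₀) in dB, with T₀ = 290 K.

F = 1 + T_e/T₀ = 1 + 25.7/290 = 1.08862
NF = 10 log₁₀(1.08862) = 0.369 dB

0.369 dB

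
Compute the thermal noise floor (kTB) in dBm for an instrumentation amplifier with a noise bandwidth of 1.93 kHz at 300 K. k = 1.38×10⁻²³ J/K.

P_n = kTB = 1.38×10⁻²³ × 300 × 1.93×10³ = 7.99×10⁻¹⁸ W
In dBm: 10 log₁₀(7.99×10⁻¹⁸ / 10⁻³) = −141.0 dBm

−141.0 dBm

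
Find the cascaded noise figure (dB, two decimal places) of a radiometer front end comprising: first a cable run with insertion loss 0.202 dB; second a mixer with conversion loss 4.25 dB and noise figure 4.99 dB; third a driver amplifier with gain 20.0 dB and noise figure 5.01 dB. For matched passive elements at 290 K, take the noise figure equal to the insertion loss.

Convert to linear (a loss of L dB is a gain of −L dB): F_i = 10^(NF_i/10), G_i = 10^(G_i,dB/10)
  Stage 1: F_1 = 10^(0.202/10) = 1.048, G_1 = 10^(−0.202/10) = 0.9546
  Stage 2: F_2 = 10^(4.99/10) = 3.155, G_2 = 10^(−4.25/10) = 0.3758
  Stage 3: F_3 = 10^(5.01/10) = 3.170, G_3 = 10^(20.0/10) = 100.0
Friis cascade:
  F = 1.048 + (3.155 − 1)/0.9546 + (3.170 − 1)/0.3588 = 9.353
NF = 10 log₁₀(9.353) = 9.71 dB

9.71 dB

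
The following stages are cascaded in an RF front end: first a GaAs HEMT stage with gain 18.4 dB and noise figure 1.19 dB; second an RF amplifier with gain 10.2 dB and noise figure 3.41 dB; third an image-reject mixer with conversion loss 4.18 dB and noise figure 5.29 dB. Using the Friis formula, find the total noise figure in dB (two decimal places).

1.26 dB

Convert to linear (a loss of L dB is a gain of −L dB): F_i = 10^(NF_i/10), G_i = 10^(G_i,dB/10)
  Stage 1: F_1 = 10^(1.19/10) = 1.315, G_1 = 10^(18.4/10) = 69.18
  Stage 2: F_2 = 10^(3.41/10) = 2.193, G_2 = 10^(10.2/10) = 10.47
  Stage 3: F_3 = 10^(5.29/10) = 3.381, G_3 = 10^(−4.18/10) = 0.3819
Friis cascade:
  F = 1.315 + (2.193 − 1)/69.18 + (3.381 − 1)/724.4 = 1.336
NF = 10 log₁₀(1.336) = 1.26 dB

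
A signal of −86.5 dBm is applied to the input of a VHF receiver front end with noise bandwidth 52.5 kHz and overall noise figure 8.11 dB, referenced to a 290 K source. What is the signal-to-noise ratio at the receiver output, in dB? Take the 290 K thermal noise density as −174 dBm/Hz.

Noise floor: N = −174 + 10 log₁₀(B) + NF
10 log₁₀(5.25×10⁴) = 47.2 dB
N = −174 + 47.2 + 8.11 = −118.69 dBm
SNR = P_sig − N = −86.5 − (−118.69) = 32.19 dB → 32.2 dB

32.2 dB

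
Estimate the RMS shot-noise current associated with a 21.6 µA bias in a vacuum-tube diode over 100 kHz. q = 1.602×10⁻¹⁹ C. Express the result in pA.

I_n = √(2qI·B)
2qI·B = 2 × 1.602×10⁻¹⁹ × 2.16×10⁻⁵ × 1.00×10⁵ = 6.92×10⁻¹⁹ A²
I_n = √(6.92×10⁻¹⁹) = 8.32×10⁻¹⁰ A = 832 pA

832 pA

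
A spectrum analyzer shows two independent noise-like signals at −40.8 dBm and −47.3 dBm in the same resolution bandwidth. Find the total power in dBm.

−39.9 dBm

Convert to linear, add, convert back:
P₁ = 8.32×10⁻⁸ W, P₂ = 1.86×10⁻⁸ W
P_tot = 1.02×10⁻⁷ W → 10 log₁₀(P_tot / 10⁻³) = −39.9 dBm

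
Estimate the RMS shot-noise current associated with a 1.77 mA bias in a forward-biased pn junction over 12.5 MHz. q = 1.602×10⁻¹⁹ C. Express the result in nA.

84.2 nA

I_n = √(2qI·B)
2qI·B = 2 × 1.602×10⁻¹⁹ × 1.77×10⁻³ × 1.25×10⁷ = 7.09×10⁻¹⁵ A²
I_n = √(7.09×10⁻¹⁵) = 8.42×10⁻⁸ A = 84.2 nA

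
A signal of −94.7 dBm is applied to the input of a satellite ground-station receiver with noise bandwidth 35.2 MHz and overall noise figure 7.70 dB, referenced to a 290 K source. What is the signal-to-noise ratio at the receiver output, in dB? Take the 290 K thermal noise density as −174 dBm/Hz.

Noise floor: N = −174 + 10 log₁₀(B) + NF
10 log₁₀(3.52×10⁷) = 75.47 dB
N = −174 + 75.47 + 7.70 = −90.83 dBm
SNR = P_sig − N = −94.7 − (−90.83) = −3.87 dB → −3.9 dB

−3.9 dB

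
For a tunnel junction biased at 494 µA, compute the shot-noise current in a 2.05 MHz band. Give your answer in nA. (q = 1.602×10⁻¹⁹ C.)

18.0 nA

I_n = √(2qI·B)
2qI·B = 2 × 1.602×10⁻¹⁹ × 4.94×10⁻⁴ × 2.05×10⁶ = 3.24×10⁻¹⁶ A²
I_n = √(3.24×10⁻¹⁶) = 1.80×10⁻⁸ A = 18.0 nA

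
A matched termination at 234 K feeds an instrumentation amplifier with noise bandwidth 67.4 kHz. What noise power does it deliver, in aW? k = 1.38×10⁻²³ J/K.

P_n = kTB = 1.38×10⁻²³ × 234 × 6.74×10⁴ = 2.18×10⁻¹⁶ W = 218 aW

218 aW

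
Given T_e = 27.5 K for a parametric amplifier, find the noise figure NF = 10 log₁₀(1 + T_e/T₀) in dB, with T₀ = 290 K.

F = 1 + T_e/T₀ = 1 + 27.5/290 = 1.09483
NF = 10 log₁₀(1.09483) = 0.393 dB

0.393 dB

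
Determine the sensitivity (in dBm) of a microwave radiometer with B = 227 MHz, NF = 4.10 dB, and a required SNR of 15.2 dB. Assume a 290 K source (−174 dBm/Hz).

−71.1 dBm

Sensitivity = −174 + 10 log₁₀(B) + NF + SNR_min
= −174 + 83.56 + 4.10 + 15.2
= −71.14 dBm → −71.1 dBm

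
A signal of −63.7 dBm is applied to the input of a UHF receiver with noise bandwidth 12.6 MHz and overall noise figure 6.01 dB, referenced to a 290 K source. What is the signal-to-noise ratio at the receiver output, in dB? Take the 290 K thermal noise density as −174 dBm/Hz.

Noise floor: N = −174 + 10 log₁₀(B) + NF
10 log₁₀(1.26×10⁷) = 71 dB
N = −174 + 71 + 6.01 = −96.99 dBm
SNR = P_sig − N = −63.7 − (−96.99) = 33.29 dB → 33.3 dB

33.3 dB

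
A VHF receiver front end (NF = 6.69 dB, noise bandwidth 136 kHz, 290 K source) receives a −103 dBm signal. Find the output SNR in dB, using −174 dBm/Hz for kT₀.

13.0 dB

Noise floor: N = −174 + 10 log₁₀(B) + NF
10 log₁₀(1.36×10⁵) = 51.34 dB
N = −174 + 51.34 + 6.69 = −115.97 dBm
SNR = P_sig − N = −103 − (−115.97) = 12.97 dB → 13.0 dB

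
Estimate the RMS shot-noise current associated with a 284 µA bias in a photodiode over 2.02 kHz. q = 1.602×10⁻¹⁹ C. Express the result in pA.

429 pA

I_n = √(2qI·B)
2qI·B = 2 × 1.602×10⁻¹⁹ × 2.84×10⁻⁴ × 2.02×10³ = 1.84×10⁻¹⁹ A²
I_n = √(1.84×10⁻¹⁹) = 4.29×10⁻¹⁰ A = 429 pA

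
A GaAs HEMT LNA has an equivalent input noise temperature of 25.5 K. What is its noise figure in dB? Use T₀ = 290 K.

F = 1 + T_e/T₀ = 1 + 25.5/290 = 1.08793
NF = 10 log₁₀(1.08793) = 0.366 dB

0.366 dB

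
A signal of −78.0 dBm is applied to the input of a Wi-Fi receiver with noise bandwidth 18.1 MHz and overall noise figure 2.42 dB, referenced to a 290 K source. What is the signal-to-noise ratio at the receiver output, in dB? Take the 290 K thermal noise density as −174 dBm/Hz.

21.0 dB

Noise floor: N = −174 + 10 log₁₀(B) + NF
10 log₁₀(1.81×10⁷) = 72.58 dB
N = −174 + 72.58 + 2.42 = −99.00 dBm
SNR = P_sig − N = −78.0 − (−99.00) = 21.00 dB → 21.0 dB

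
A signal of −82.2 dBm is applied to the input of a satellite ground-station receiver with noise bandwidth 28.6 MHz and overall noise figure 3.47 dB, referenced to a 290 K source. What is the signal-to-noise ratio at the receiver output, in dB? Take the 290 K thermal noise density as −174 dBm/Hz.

13.8 dB

Noise floor: N = −174 + 10 log₁₀(B) + NF
10 log₁₀(2.86×10⁷) = 74.56 dB
N = −174 + 74.56 + 3.47 = −95.97 dBm
SNR = P_sig − N = −82.2 − (−95.97) = 13.77 dB → 13.8 dB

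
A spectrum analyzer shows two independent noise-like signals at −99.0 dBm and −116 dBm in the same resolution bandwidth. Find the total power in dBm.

−98.9 dBm

Convert to linear, add, convert back:
P₁ = 1.26×10⁻¹³ W, P₂ = 2.51×10⁻¹⁵ W
P_tot = 1.28×10⁻¹³ W → 10 log₁₀(P_tot / 10⁻³) = −98.9 dBm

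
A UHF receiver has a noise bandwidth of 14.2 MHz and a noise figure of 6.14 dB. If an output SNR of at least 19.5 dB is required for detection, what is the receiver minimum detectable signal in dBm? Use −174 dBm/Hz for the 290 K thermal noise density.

−76.8 dBm

Sensitivity = −174 + 10 log₁₀(B) + NF + SNR_min
= −174 + 71.52 + 6.14 + 19.5
= −76.84 dBm → −76.8 dBm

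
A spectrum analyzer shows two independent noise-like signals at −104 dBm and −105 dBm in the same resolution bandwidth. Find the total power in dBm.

−101.5 dBm

Convert to linear, add, convert back:
P₁ = 3.98×10⁻¹⁴ W, P₂ = 3.16×10⁻¹⁴ W
P_tot = 7.14×10⁻¹⁴ W → 10 log₁₀(P_tot / 10⁻³) = −101.5 dBm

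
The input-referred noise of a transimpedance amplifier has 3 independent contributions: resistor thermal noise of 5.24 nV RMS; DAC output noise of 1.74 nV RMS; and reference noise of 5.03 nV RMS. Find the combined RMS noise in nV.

Uncorrelated sources add in power (mean-square): V_tot = √(ΣV_i²)
V_tot = √[(5.24×10⁻⁹)² + (1.74×10⁻⁹)² + (5.03×10⁻⁹)²] = 7.47×10⁻⁹ V = 7.47 nV

7.47 nV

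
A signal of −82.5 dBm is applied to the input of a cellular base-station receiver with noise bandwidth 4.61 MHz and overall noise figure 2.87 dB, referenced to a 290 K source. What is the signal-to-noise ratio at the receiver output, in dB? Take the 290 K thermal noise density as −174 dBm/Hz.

Noise floor: N = −174 + 10 log₁₀(B) + NF
10 log₁₀(4.61×10⁶) = 66.64 dB
N = −174 + 66.64 + 2.87 = −104.49 dBm
SNR = P_sig − N = −82.5 − (−104.49) = 21.99 dB → 22.0 dB

22.0 dB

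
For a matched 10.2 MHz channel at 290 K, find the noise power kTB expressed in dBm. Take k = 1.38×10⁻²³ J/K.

−103.9 dBm

P_n = kTB = 1.38×10⁻²³ × 290 × 1.02×10⁷ = 4.08×10⁻¹⁴ W
In dBm: 10 log₁₀(4.08×10⁻¹⁴ / 10⁻³) = −103.9 dBm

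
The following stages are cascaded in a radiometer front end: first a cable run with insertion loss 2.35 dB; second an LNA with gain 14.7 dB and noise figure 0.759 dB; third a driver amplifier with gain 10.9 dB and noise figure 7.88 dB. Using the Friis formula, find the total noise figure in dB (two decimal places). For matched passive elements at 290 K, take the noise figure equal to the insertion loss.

3.70 dB

Convert to linear (a loss of L dB is a gain of −L dB): F_i = 10^(NF_i/10), G_i = 10^(G_i,dB/10)
  Stage 1: F_1 = 10^(2.35/10) = 1.718, G_1 = 10^(−2.35/10) = 0.5821
  Stage 2: F_2 = 10^(0.759/10) = 1.191, G_2 = 10^(14.7/10) = 29.51
  Stage 3: F_3 = 10^(7.88/10) = 6.138, G_3 = 10^(10.9/10) = 12.30
Friis cascade:
  F = 1.718 + (1.191 − 1)/0.5821 + (6.138 − 1)/17.18 = 2.345
NF = 10 log₁₀(2.345) = 3.70 dB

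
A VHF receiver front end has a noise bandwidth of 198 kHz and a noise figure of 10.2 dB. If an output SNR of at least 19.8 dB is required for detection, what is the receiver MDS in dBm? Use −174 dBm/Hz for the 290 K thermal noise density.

−91.0 dBm

Sensitivity = −174 + 10 log₁₀(B) + NF + SNR_min
= −174 + 52.97 + 10.2 + 19.8
= −91.03 dBm → −91.0 dBm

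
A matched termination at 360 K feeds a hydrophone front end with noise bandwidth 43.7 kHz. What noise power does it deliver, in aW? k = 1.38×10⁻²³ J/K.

217 aW

P_n = kTB = 1.38×10⁻²³ × 360 × 4.37×10⁴ = 2.17×10⁻¹⁶ W = 217 aW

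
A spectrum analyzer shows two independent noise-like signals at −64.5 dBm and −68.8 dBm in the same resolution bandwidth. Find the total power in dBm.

−63.1 dBm

Convert to linear, add, convert back:
P₁ = 3.55×10⁻¹⁰ W, P₂ = 1.32×10⁻¹⁰ W
P_tot = 4.87×10⁻¹⁰ W → 10 log₁₀(P_tot / 10⁻³) = −63.1 dBm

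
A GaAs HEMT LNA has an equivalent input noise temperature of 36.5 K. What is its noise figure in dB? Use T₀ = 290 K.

F = 1 + T_e/T₀ = 1 + 36.5/290 = 1.12586
NF = 10 log₁₀(1.12586) = 0.515 dB

0.515 dB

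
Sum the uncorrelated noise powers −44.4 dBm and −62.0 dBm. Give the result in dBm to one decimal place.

−44.3 dBm

Convert to linear, add, convert back:
P₁ = 3.63×10⁻⁸ W, P₂ = 6.31×10⁻¹⁰ W
P_tot = 3.69×10⁻⁸ W → 10 log₁₀(P_tot / 10⁻³) = −44.3 dBm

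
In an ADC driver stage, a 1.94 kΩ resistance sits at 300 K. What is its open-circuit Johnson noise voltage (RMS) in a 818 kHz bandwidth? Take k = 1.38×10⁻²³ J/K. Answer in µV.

5.13 µV

V_n = √(4kTRB)
4kTRB = 4 × 1.38×10⁻²³ × 300 × 1.94×10³ × 8.18×10⁵ = 2.63×10⁻¹¹ V²
V_n = √(2.63×10⁻¹¹) = 5.13×10⁻⁶ V = 5.13 µV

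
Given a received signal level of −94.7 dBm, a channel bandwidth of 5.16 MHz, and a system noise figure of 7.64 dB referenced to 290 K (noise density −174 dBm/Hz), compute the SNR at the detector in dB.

Noise floor: N = −174 + 10 log₁₀(B) + NF
10 log₁₀(5.16×10⁶) = 67.13 dB
N = −174 + 67.13 + 7.64 = −99.23 dBm
SNR = P_sig − N = −94.7 − (−99.23) = 4.53 dB → 4.5 dB

4.5 dB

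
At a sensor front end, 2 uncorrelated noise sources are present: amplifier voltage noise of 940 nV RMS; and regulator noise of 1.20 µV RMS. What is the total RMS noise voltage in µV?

Uncorrelated sources add in power (mean-square): V_tot = √(ΣV_i²)
V_tot = √[(9.40×10⁻⁷)² + (1.20×10⁻⁶)²] = 1.52×10⁻⁶ V = 1.52 µV

1.52 µV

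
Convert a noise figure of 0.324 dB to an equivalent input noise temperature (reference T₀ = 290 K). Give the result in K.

F = 10^(0.324/10) = 1.07746
T_e = (F − 1)·T₀ = (1.07746 − 1) × 290 = 22.5 K

22.5 K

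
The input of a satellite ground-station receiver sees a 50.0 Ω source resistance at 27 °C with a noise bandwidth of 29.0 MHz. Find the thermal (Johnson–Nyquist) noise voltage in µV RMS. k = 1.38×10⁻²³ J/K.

T = 27 °C + 273.15 = 300.15 K
V_n = √(4kTRB)
4kTRB = 4 × 1.38×10⁻²³ × 300.15 × 5.00×10¹ × 2.90×10⁷ = 2.40×10⁻¹¹ V²
V_n = √(2.40×10⁻¹¹) = 4.90×10⁻⁶ V = 4.90 µV

4.90 µV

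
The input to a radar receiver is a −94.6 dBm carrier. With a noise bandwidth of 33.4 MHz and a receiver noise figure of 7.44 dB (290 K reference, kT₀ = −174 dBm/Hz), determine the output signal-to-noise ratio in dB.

Noise floor: N = −174 + 10 log₁₀(B) + NF
10 log₁₀(3.34×10⁷) = 75.24 dB
N = −174 + 75.24 + 7.44 = −91.32 dBm
SNR = P_sig − N = −94.6 − (−91.32) = −3.28 dB → −3.3 dB

−3.3 dB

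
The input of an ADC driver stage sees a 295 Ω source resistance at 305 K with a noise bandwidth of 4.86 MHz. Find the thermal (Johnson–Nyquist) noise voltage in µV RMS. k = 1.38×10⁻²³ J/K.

V_n = √(4kTRB)
4kTRB = 4 × 1.38×10⁻²³ × 305 × 2.95×10² × 4.86×10⁶ = 2.41×10⁻¹¹ V²
V_n = √(2.41×10⁻¹¹) = 4.91×10⁻⁶ V = 4.91 µV

4.91 µV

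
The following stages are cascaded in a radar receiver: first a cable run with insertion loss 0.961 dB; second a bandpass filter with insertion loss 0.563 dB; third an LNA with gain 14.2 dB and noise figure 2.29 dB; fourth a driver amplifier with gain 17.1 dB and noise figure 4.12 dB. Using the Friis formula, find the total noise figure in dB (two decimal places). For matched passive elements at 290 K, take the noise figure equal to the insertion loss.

3.97 dB

Convert to linear (a loss of L dB is a gain of −L dB): F_i = 10^(NF_i/10), G_i = 10^(G_i,dB/10)
  Stage 1: F_1 = 10^(0.961/10) = 1.248, G_1 = 10^(−0.961/10) = 0.8015
  Stage 2: F_2 = 10^(0.563/10) = 1.138, G_2 = 10^(−0.563/10) = 0.8784
  Stage 3: F_3 = 10^(2.29/10) = 1.694, G_3 = 10^(14.2/10) = 26.30
  Stage 4: F_4 = 10^(4.12/10) = 2.582, G_4 = 10^(17.1/10) = 51.29
Friis cascade:
  F = 1.248 + (1.138 − 1)/0.8015 + (1.694 − 1)/0.7040 + (2.582 − 1)/18.52 = 2.492
NF = 10 log₁₀(2.492) = 3.97 dB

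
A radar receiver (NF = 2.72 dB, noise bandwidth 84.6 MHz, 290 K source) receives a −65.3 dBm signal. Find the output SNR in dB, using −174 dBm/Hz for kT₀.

26.7 dB

Noise floor: N = −174 + 10 log₁₀(B) + NF
10 log₁₀(8.46×10⁷) = 79.27 dB
N = −174 + 79.27 + 2.72 = −92.01 dBm
SNR = P_sig − N = −65.3 − (−92.01) = 26.71 dB → 26.7 dB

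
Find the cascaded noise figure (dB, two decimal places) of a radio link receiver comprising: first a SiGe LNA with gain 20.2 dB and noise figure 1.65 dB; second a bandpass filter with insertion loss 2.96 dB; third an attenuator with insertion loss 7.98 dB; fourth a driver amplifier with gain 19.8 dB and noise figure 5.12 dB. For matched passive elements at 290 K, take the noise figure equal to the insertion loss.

Convert to linear (a loss of L dB is a gain of −L dB): F_i = 10^(NF_i/10), G_i = 10^(G_i,dB/10)
  Stage 1: F_1 = 10^(1.65/10) = 1.462, G_1 = 10^(20.2/10) = 104.7
  Stage 2: F_2 = 10^(2.96/10) = 1.977, G_2 = 10^(−2.96/10) = 0.5058
  Stage 3: F_3 = 10^(7.98/10) = 6.281, G_3 = 10^(−7.98/10) = 0.1592
  Stage 4: F_4 = 10^(5.12/10) = 3.251, G_4 = 10^(19.8/10) = 95.50
Friis cascade:
  F = 1.462 + (1.977 − 1)/104.7 + (6.281 − 1)/52.97 + (3.251 − 1)/8.433 = 1.838
NF = 10 log₁₀(1.838) = 2.64 dB

2.64 dB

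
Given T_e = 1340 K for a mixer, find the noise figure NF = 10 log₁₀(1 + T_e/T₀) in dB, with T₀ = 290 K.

7.50 dB

F = 1 + T_e/T₀ = 1 + 1340/290 = 5.62069
NF = 10 log₁₀(5.62069) = 7.50 dB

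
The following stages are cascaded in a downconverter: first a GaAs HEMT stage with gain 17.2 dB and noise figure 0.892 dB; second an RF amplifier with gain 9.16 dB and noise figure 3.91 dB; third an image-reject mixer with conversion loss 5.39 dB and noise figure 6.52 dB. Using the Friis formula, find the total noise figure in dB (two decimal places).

Convert to linear (a loss of L dB is a gain of −L dB): F_i = 10^(NF_i/10), G_i = 10^(G_i,dB/10)
  Stage 1: F_1 = 10^(0.892/10) = 1.228, G_1 = 10^(17.2/10) = 52.48
  Stage 2: F_2 = 10^(3.91/10) = 2.460, G_2 = 10^(9.16/10) = 8.241
  Stage 3: F_3 = 10^(6.52/10) = 4.487, G_3 = 10^(−5.39/10) = 0.2891
Friis cascade:
  F = 1.228 + (2.460 − 1)/52.48 + (4.487 − 1)/432.5 = 1.264
NF = 10 log₁₀(1.264) = 1.02 dB

1.02 dB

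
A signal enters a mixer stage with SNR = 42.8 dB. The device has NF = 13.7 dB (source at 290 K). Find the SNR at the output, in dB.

By definition F = SNR_in/SNR_out, so in dB: SNR_out = SNR_in − NF
SNR_out = 42.8 − 13.7 = 29.1 dB

29.1 dB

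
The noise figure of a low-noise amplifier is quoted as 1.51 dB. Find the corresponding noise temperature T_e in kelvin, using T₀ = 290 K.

121 K

F = 10^(1.51/10) = 1.41579
T_e = (F − 1)·T₀ = (1.41579 − 1) × 290 = 121 K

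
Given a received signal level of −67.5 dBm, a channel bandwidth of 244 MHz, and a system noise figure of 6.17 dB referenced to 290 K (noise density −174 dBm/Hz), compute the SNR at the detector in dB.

Noise floor: N = −174 + 10 log₁₀(B) + NF
10 log₁₀(2.44×10⁸) = 83.87 dB
N = −174 + 83.87 + 6.17 = −83.96 dBm
SNR = P_sig − N = −67.5 − (−83.96) = 16.46 dB → 16.5 dB

16.5 dB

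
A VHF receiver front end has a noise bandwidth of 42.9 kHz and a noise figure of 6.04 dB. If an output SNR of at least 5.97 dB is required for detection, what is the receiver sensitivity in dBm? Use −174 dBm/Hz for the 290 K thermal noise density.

−115.7 dBm

Sensitivity = −174 + 10 log₁₀(B) + NF + SNR_min
= −174 + 46.32 + 6.04 + 5.97
= −115.67 dBm → −115.7 dBm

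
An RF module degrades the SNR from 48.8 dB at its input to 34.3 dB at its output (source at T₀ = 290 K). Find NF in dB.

NF (dB) = SNR_in(dB) − SNR_out(dB) when the source is at T₀
NF = 48.8 − 34.3 = 14.5 dB

14.5 dB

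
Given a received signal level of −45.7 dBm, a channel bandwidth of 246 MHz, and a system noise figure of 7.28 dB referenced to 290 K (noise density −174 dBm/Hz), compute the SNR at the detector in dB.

37.1 dB

Noise floor: N = −174 + 10 log₁₀(B) + NF
10 log₁₀(2.46×10⁸) = 83.91 dB
N = −174 + 83.91 + 7.28 = −82.81 dBm
SNR = P_sig − N = −45.7 − (−82.81) = 37.11 dB → 37.1 dB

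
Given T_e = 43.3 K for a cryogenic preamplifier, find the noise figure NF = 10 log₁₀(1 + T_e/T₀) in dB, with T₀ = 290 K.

F = 1 + T_e/T₀ = 1 + 43.3/290 = 1.14931
NF = 10 log₁₀(1.14931) = 0.604 dB

0.604 dB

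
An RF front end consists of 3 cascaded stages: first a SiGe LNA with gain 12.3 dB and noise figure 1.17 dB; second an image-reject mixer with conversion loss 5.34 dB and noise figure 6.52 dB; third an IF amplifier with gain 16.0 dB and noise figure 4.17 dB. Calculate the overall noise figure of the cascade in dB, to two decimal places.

Convert to linear (a loss of L dB is a gain of −L dB): F_i = 10^(NF_i/10), G_i = 10^(G_i,dB/10)
  Stage 1: F_1 = 10^(1.17/10) = 1.309, G_1 = 10^(12.3/10) = 16.98
  Stage 2: F_2 = 10^(6.52/10) = 4.487, G_2 = 10^(−5.34/10) = 0.2924
  Stage 3: F_3 = 10^(4.17/10) = 2.612, G_3 = 10^(16.0/10) = 39.81
Friis cascade:
  F = 1.309 + (4.487 − 1)/16.98 + (2.612 − 1)/4.966 = 1.839
NF = 10 log₁₀(1.839) = 2.65 dB

2.65 dB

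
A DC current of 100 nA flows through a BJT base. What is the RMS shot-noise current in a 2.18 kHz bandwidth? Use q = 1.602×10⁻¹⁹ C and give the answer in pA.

8.36 pA

I_n = √(2qI·B)
2qI·B = 2 × 1.602×10⁻¹⁹ × 1.00×10⁻⁷ × 2.18×10³ = 6.98×10⁻²³ A²
I_n = √(6.98×10⁻²³) = 8.36×10⁻¹² A = 8.36 pA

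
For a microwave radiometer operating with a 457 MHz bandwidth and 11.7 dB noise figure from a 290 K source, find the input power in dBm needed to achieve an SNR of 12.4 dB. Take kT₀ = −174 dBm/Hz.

−63.3 dBm

Sensitivity = −174 + 10 log₁₀(B) + NF + SNR_min
= −174 + 86.6 + 11.7 + 12.4
= −63.3 dBm → −63.3 dBm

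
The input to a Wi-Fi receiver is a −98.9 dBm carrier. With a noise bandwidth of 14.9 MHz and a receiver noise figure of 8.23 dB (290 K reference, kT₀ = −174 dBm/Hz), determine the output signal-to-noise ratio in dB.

−4.9 dB

Noise floor: N = −174 + 10 log₁₀(B) + NF
10 log₁₀(1.49×10⁷) = 71.73 dB
N = −174 + 71.73 + 8.23 = −94.04 dBm
SNR = P_sig − N = −98.9 − (−94.04) = −4.86 dB → −4.9 dB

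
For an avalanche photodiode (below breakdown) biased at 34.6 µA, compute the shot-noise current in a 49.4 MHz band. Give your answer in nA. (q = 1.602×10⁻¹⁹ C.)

I_n = √(2qI·B)
2qI·B = 2 × 1.602×10⁻¹⁹ × 3.46×10⁻⁵ × 4.94×10⁷ = 5.48×10⁻¹⁶ A²
I_n = √(5.48×10⁻¹⁶) = 2.34×10⁻⁸ A = 23.4 nA

23.4 nA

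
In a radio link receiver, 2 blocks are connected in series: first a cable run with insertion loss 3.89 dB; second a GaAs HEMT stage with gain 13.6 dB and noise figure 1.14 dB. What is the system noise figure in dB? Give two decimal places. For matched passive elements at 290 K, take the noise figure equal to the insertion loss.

5.03 dB

Convert to linear (a loss of L dB is a gain of −L dB): F_i = 10^(NF_i/10), G_i = 10^(G_i,dB/10)
  Stage 1: F_1 = 10^(3.89/10) = 2.449, G_1 = 10^(−3.89/10) = 0.4083
  Stage 2: F_2 = 10^(1.14/10) = 1.300, G_2 = 10^(13.6/10) = 22.91
Friis cascade:
  F = 2.449 + (1.300 − 1)/0.4083 = 3.184
NF = 10 log₁₀(3.184) = 5.03 dB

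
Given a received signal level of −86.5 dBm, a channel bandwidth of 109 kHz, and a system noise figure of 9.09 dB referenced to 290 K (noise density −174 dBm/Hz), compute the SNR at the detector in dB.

Noise floor: N = −174 + 10 log₁₀(B) + NF
10 log₁₀(1.09×10⁵) = 50.37 dB
N = −174 + 50.37 + 9.09 = −114.54 dBm
SNR = P_sig − N = −86.5 − (−114.54) = 28.04 dB → 28.0 dB

28.0 dB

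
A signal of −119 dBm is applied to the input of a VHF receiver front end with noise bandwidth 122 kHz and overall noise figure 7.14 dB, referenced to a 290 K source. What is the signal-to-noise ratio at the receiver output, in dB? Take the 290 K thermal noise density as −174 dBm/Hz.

−3.0 dB

Noise floor: N = −174 + 10 log₁₀(B) + NF
10 log₁₀(1.22×10⁵) = 50.86 dB
N = −174 + 50.86 + 7.14 = −116.00 dBm
SNR = P_sig − N = −119 − (−116.00) = −3.00 dB → −3.0 dB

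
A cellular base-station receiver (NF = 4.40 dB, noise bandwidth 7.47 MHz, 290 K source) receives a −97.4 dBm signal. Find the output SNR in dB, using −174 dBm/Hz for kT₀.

3.5 dB

Noise floor: N = −174 + 10 log₁₀(B) + NF
10 log₁₀(7.47×10⁶) = 68.73 dB
N = −174 + 68.73 + 4.40 = −100.87 dBm
SNR = P_sig − N = −97.4 − (−100.87) = 3.47 dB → 3.5 dB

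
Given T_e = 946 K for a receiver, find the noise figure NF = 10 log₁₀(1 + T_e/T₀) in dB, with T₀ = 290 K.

6.30 dB

F = 1 + T_e/T₀ = 1 + 946/290 = 4.26207
NF = 10 log₁₀(4.26207) = 6.30 dB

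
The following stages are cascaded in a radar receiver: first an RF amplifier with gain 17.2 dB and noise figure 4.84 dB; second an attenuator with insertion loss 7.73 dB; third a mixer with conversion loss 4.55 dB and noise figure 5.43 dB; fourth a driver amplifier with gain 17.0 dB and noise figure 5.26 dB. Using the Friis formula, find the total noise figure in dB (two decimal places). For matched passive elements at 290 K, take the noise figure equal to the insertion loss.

Convert to linear (a loss of L dB is a gain of −L dB): F_i = 10^(NF_i/10), G_i = 10^(G_i,dB/10)
  Stage 1: F_1 = 10^(4.84/10) = 3.048, G_1 = 10^(17.2/10) = 52.48
  Stage 2: F_2 = 10^(7.73/10) = 5.929, G_2 = 10^(−7.73/10) = 0.1687
  Stage 3: F_3 = 10^(5.43/10) = 3.491, G_3 = 10^(−4.55/10) = 0.3508
  Stage 4: F_4 = 10^(5.26/10) = 3.357, G_4 = 10^(17.0/10) = 50.12
Friis cascade:
  F = 3.048 + (5.929 − 1)/52.48 + (3.491 − 1)/8.851 + (3.357 − 1)/3.105 = 4.183
NF = 10 log₁₀(4.183) = 6.21 dB

6.21 dB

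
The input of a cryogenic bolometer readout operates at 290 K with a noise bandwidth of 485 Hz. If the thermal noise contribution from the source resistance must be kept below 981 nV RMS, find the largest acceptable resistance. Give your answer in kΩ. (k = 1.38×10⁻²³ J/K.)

Johnson–Nyquist: V_n = √(4kTRB) ⇒ R = V_n² / (4kTB)
4kTB = 4 × 1.38×10⁻²³ × 290 × 4.85×10² = 7.76×10⁻¹⁸
R = (9.81×10⁻⁷)² / 7.76×10⁻¹⁸ = 1.24×10⁵ Ω = 124 kΩ

124 kΩ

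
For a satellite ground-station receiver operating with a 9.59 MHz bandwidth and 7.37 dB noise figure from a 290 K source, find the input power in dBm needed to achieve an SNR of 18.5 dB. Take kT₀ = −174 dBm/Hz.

−78.3 dBm

Sensitivity = −174 + 10 log₁₀(B) + NF + SNR_min
= −174 + 69.82 + 7.37 + 18.5
= −78.31 dBm → −78.3 dBm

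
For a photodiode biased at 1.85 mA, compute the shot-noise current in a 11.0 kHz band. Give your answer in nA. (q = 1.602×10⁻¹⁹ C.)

2.55 nA

I_n = √(2qI·B)
2qI·B = 2 × 1.602×10⁻¹⁹ × 1.85×10⁻³ × 1.10×10⁴ = 6.52×10⁻¹⁸ A²
I_n = √(6.52×10⁻¹⁸) = 2.55×10⁻⁹ A = 2.55 nA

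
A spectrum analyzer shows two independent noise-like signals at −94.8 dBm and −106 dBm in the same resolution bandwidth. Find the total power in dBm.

Convert to linear, add, convert back:
P₁ = 3.31×10⁻¹³ W, P₂ = 2.51×10⁻¹⁴ W
P_tot = 3.56×10⁻¹³ W → 10 log₁₀(P_tot / 10⁻³) = −94.5 dBm

−94.5 dBm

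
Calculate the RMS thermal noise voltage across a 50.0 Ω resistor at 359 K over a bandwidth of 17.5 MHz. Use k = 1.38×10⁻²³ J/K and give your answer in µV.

V_n = √(4kTRB)
4kTRB = 4 × 1.38×10⁻²³ × 359 × 5.00×10¹ × 1.75×10⁷ = 1.73×10⁻¹¹ V²
V_n = √(1.73×10⁻¹¹) = 4.16×10⁻⁶ V = 4.16 µV

4.16 µV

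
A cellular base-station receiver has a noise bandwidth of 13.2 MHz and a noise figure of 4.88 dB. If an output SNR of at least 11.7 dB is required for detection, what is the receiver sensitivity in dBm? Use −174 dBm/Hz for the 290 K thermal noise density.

Sensitivity = −174 + 10 log₁₀(B) + NF + SNR_min
= −174 + 71.21 + 4.88 + 11.7
= −86.21 dBm → −86.2 dBm

−86.2 dBm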